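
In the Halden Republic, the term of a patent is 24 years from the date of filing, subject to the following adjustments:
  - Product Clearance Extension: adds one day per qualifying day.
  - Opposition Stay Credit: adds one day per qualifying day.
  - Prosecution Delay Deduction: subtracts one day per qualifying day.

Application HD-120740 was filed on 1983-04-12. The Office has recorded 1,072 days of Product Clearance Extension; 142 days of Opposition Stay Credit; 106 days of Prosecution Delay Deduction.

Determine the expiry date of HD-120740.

Base term: filing date + 24 years → 12 April 2007.
Product Clearance Extension: +1072 days → 19 March 2010.
Opposition Stay Credit: +142 days → 8 August 2010.
Prosecution Delay Deduction: −106 days → 24 April 2010.

2010-04-24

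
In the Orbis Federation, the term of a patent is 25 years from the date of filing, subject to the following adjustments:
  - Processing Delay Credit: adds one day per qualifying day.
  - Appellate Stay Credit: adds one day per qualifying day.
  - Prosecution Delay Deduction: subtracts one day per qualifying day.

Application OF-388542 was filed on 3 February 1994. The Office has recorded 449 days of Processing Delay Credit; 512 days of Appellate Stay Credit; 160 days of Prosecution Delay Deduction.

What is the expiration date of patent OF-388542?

Base term: filing date + 25 years → 3 February 2019.
Processing Delay Credit: +449 days → 27 April 2020.
Appellate Stay Credit: +512 days → 21 September 2021.
Prosecution Delay Deduction: −160 days → 14 April 2021.

April 14, 2021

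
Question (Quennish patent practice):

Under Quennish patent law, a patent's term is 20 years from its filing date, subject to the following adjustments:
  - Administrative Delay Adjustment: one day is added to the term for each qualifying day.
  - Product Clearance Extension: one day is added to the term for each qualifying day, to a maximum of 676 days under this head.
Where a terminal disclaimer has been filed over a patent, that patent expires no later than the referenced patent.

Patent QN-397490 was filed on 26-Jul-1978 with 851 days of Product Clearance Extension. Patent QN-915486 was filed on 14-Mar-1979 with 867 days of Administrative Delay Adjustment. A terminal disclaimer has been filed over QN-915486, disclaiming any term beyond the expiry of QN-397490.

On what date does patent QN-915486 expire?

Natural term of QN-915486:
  Base: filing + 20 years → 14 March 1999.
  Administrative Delay Adjustment: +867 days → 28 July 2001.
Expiry of referenced patent QN-397490:
  Base: filing + 20 years → 26 July 1998.
  Product Clearance Extension: 851 days claimed exceeds the 676-day cap, so +676 days → 1 June 2000.
Terminal disclaimer: QN-915486 expires on the earlier of 28 July 2001 and 1 June 2000.

2000-06-01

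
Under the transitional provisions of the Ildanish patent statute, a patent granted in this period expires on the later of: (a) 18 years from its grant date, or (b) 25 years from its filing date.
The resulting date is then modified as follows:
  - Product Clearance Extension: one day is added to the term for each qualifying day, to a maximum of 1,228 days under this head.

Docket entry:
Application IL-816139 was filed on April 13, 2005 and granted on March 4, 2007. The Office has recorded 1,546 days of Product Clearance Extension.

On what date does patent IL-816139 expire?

August 23, 2033

(a) grant + 18 years → 4 March 2025.
(b) filing + 25 years → 13 April 2030.
Later of the two: 13 April 2030.
Product Clearance Extension: 1546 days claimed exceeds the 1228-day cap, so +1228 days → 23 August 2033.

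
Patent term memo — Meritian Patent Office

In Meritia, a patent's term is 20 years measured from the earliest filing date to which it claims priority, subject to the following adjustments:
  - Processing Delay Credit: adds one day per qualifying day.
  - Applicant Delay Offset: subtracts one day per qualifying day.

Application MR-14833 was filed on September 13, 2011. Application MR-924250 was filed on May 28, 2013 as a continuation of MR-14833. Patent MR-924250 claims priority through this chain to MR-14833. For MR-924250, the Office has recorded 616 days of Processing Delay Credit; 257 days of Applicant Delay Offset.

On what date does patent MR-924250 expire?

September 6, 2032

Earliest priority filing: 13 September 2011.
Base term: 13 September 2011 + 20 years → 13 September 2031.
Processing Delay Credit: +616 days → 21 May 2033.
Applicant Delay Offset: −257 days → 6 September 2032.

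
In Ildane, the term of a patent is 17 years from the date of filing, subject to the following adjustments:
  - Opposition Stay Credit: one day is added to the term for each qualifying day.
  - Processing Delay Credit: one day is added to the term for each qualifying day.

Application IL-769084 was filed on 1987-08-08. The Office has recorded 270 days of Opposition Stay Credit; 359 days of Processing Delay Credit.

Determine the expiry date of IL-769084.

April 29, 2006

Base term: filing date + 17 years → 8 August 2004.
Opposition Stay Credit: +270 days → 5 May 2005.
Processing Delay Credit: +359 days → 29 April 2006.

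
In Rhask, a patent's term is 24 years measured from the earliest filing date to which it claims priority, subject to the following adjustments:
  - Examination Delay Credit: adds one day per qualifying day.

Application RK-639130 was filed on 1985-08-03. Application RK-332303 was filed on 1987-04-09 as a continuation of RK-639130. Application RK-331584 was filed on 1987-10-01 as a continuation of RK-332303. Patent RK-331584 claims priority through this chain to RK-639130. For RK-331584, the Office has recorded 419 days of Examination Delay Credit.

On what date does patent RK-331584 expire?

Earliest priority filing: 3 August 1985.
Base term: 3 August 1985 + 24 years → 3 August 2009.
Examination Delay Credit: +419 days → 26 September 2010.

2010-09-26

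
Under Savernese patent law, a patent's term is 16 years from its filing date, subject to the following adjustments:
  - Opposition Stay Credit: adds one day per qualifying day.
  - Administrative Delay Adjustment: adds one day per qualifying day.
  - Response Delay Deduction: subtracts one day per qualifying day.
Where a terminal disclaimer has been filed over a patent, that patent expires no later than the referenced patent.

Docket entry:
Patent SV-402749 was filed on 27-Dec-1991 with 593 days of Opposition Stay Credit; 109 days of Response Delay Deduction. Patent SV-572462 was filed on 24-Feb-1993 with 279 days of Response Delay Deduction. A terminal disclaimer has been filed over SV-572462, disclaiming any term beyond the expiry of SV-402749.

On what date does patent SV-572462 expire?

Natural term of SV-572462:
  Base: filing + 16 years → 24 February 2009.
  Response Delay Deduction: −279 days → 21 May 2008.
Expiry of referenced patent SV-402749:
  Base: filing + 16 years → 27 December 2007.
  Opposition Stay Credit: +593 days → 11 August 2009.
  Response Delay Deduction: −109 days → 24 April 2009.
Terminal disclaimer: SV-572462 expires on the earlier of 21 May 2008 and 24 April 2009.

May 21, 2008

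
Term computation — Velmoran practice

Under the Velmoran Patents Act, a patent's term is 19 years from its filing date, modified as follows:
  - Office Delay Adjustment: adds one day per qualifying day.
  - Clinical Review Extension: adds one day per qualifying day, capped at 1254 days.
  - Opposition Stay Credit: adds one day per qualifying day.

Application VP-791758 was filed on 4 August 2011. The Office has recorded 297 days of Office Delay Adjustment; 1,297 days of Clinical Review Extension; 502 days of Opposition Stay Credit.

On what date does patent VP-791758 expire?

2036-03-18

Base term: filing date + 19 years → 4 August 2030.
Office Delay Adjustment: +297 days → 28 May 2031.
Clinical Review Extension: 1297 days claimed exceeds the 1254-day cap, so +1254 days → 2 November 2034.
Opposition Stay Credit: +502 days → 18 March 2036.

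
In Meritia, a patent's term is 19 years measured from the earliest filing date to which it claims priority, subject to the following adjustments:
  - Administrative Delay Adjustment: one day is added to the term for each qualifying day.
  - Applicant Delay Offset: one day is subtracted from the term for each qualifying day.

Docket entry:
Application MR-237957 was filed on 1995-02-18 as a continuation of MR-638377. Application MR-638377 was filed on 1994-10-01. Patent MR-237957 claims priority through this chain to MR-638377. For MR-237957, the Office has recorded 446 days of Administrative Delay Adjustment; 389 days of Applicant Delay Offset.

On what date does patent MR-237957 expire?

Earliest priority filing: 1 October 1994.
Base term: 1 October 1994 + 19 years → 1 October 2013.
Administrative Delay Adjustment: +446 days → 21 December 2014.
Applicant Delay Offset: −389 days → 27 November 2013.

November 27, 2013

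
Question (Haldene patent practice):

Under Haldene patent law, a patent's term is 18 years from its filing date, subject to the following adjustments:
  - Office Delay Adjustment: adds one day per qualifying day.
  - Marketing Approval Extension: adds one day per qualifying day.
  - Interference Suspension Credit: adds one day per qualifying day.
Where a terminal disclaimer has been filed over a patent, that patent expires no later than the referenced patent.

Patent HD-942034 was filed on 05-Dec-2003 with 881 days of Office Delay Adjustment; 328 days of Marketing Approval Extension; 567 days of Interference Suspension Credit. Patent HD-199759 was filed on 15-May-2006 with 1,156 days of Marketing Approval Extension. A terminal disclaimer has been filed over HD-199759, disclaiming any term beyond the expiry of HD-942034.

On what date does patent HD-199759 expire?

Natural term of HD-199759:
  Base: filing + 18 years → 15 May 2024.
  Marketing Approval Extension: +1156 days → 15 July 2027.
Expiry of referenced patent HD-942034:
  Base: filing + 18 years → 5 December 2021.
  Office Delay Adjustment: +881 days → 4 May 2024.
  Marketing Approval Extension: +328 days → 28 March 2025.
  Interference Suspension Credit: +567 days → 16 October 2026.
Terminal disclaimer: HD-199759 expires on the earlier of 15 July 2027 and 16 October 2026.

October 16, 2026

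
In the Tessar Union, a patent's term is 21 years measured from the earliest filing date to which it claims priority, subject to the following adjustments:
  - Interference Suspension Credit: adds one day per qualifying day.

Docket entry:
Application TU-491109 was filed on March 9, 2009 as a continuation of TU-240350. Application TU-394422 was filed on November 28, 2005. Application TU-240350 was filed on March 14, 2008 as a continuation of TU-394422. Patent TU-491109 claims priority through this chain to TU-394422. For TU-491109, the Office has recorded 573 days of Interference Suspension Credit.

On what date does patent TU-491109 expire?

Earliest priority filing: 28 November 2005.
Base term: 28 November 2005 + 21 years → 28 November 2026.
Interference Suspension Credit: +573 days → 23 June 2028.

2028-06-23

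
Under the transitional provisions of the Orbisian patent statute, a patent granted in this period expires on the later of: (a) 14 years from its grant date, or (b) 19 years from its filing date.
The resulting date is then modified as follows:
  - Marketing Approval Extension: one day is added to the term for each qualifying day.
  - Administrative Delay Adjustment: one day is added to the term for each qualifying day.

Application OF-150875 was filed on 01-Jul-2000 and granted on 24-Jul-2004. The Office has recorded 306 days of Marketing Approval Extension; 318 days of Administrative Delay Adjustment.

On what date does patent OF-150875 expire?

(a) grant + 14 years → 24 July 2018.
(b) filing + 19 years → 1 July 2019.
Later of the two: 1 July 2019.
Marketing Approval Extension: +306 days → 2 May 2020.
Administrative Delay Adjustment: +318 days → 16 March 2021.

March 16, 2021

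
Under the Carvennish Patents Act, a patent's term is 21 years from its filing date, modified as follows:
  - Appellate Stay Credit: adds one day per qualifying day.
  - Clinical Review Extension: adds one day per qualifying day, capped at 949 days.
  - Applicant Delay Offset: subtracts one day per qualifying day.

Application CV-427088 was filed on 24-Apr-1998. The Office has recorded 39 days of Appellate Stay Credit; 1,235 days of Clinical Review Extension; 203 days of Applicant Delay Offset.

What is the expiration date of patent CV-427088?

Base term: filing date + 21 years → 24 April 2019.
Appellate Stay Credit: +39 days → 2 June 2019.
Clinical Review Extension: 1235 days claimed exceeds the 949-day cap, so +949 days → 6 January 2022.
Applicant Delay Offset: −203 days → 17 June 2021.

2021-06-17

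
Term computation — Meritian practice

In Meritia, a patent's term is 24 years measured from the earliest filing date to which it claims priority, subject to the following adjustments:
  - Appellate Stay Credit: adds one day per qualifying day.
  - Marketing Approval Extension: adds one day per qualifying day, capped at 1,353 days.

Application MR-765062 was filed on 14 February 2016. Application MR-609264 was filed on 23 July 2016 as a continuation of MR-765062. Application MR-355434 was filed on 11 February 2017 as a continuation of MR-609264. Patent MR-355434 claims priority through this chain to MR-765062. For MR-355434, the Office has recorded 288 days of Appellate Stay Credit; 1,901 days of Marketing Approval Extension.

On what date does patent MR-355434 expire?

2044-08-12

Earliest priority filing: 14 February 2016.
Base term: 14 February 2016 + 24 years → 14 February 2040.
Appellate Stay Credit: +288 days → 28 November 2040.
Marketing Approval Extension: 1901 days claimed exceeds the 1353-day cap, so +1353 days → 12 August 2044.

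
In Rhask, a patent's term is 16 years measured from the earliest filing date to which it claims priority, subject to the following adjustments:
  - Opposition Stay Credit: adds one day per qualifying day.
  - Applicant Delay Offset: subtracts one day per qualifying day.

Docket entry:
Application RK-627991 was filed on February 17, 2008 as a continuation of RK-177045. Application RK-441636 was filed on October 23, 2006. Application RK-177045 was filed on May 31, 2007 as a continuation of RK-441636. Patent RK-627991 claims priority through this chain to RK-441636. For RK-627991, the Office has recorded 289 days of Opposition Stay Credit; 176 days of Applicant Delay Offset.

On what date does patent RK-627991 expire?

2023-02-13

Earliest priority filing: 23 October 2006.
Base term: 23 October 2006 + 16 years → 23 October 2022.
Opposition Stay Credit: +289 days → 8 August 2023.
Applicant Delay Offset: −176 days → 13 February 2023.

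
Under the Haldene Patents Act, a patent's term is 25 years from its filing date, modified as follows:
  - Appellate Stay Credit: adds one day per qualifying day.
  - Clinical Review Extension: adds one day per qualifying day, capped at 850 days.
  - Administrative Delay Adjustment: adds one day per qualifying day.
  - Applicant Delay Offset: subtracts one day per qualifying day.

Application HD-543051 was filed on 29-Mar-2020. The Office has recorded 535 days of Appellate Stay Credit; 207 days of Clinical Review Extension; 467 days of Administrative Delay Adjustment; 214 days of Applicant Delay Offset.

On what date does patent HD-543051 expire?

Base term: filing date + 25 years → 29 March 2045.
Appellate Stay Credit: +535 days → 15 September 2046.
Clinical Review Extension: 207 days (within the 850-day cap) → +207 days → 10 April 2047.
Administrative Delay Adjustment: +467 days → 20 July 2048.
Applicant Delay Offset: −214 days → 19 December 2047.

2047-12-19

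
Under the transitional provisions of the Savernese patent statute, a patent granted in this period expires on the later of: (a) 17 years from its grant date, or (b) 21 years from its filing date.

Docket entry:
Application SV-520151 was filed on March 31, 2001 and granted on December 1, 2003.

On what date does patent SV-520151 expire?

(a) grant + 17 years → 1 December 2020.
(b) filing + 21 years → 31 March 2022.
Later of the two: 31 March 2022.

March 31, 2022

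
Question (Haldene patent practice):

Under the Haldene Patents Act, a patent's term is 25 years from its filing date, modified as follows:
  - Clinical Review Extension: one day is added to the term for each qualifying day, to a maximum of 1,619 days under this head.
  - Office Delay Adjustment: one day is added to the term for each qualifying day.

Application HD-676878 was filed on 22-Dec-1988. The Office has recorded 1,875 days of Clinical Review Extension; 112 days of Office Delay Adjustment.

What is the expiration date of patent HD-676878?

September 18, 2018

Base term: filing date + 25 years → 22 December 2013.
Clinical Review Extension: 1875 days claimed exceeds the 1619-day cap, so +1619 days → 29 May 2018.
Office Delay Adjustment: +112 days → 18 September 2018.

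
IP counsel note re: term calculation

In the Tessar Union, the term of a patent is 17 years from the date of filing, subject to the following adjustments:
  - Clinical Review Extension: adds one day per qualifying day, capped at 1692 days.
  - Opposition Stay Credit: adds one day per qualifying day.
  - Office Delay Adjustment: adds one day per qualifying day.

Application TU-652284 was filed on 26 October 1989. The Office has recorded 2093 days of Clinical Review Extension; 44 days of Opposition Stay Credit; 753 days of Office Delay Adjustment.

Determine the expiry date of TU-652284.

2013-08-19

Base term: filing date + 17 years → 26 October 2006.
Clinical Review Extension: 2093 days claimed exceeds the 1692-day cap, so +1692 days → 14 June 2011.
Opposition Stay Credit: +44 days → 28 July 2011.
Office Delay Adjustment: +753 days → 19 August 2013.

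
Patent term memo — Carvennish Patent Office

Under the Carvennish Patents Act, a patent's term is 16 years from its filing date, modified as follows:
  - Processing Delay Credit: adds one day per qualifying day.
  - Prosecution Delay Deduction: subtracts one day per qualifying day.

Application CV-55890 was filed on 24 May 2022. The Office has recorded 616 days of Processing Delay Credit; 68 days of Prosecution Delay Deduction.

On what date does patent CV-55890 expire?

Base term: filing date + 16 years → 24 May 2038.
Processing Delay Credit: +616 days → 30 January 2040.
Prosecution Delay Deduction: −68 days → 23 November 2039.

November 23, 2039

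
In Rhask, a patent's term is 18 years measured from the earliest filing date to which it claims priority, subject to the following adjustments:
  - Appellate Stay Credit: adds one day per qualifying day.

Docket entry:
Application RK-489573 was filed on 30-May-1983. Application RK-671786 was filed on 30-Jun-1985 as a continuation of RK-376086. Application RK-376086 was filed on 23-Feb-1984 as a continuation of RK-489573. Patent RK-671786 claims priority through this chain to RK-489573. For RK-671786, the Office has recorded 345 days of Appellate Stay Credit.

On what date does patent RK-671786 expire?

May 10, 2002

Earliest priority filing: 30 May 1983.
Base term: 30 May 1983 + 18 years → 30 May 2001.
Appellate Stay Credit: +345 days → 10 May 2002.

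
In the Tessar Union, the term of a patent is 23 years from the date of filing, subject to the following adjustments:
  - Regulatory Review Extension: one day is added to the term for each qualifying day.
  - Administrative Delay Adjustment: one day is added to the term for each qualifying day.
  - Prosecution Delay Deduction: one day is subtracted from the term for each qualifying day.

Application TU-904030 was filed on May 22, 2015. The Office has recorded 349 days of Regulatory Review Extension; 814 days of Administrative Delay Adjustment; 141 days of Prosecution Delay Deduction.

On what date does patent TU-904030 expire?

Base term: filing date + 23 years → 22 May 2038.
Regulatory Review Extension: +349 days → 6 May 2039.
Administrative Delay Adjustment: +814 days → 28 July 2041.
Prosecution Delay Deduction: −141 days → 9 March 2041.

2041-03-09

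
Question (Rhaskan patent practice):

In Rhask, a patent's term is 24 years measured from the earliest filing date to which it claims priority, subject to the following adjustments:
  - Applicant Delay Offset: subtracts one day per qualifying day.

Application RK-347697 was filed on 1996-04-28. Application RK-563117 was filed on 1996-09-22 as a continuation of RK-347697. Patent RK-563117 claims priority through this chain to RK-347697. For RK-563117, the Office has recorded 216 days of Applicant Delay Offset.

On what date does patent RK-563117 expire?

September 25, 2019

Earliest priority filing: 28 April 1996.
Base term: 28 April 1996 + 24 years → 28 April 2020.
Applicant Delay Offset: −216 days → 25 September 2019.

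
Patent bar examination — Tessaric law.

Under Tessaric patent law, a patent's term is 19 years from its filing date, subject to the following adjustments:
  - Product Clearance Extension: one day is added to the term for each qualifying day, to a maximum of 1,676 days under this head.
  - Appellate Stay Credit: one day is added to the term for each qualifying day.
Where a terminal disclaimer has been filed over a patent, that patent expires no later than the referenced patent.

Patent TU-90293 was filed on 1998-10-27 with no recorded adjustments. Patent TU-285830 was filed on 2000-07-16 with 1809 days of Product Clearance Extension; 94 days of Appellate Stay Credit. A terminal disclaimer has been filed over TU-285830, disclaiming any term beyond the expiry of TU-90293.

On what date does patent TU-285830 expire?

2017-10-27

Natural term of TU-285830:
  Base: filing + 19 years → 16 July 2019.
  Product Clearance Extension: 1809 days claimed exceeds the 1676-day cap, so +1676 days → 16 February 2024.
  Appellate Stay Credit: +94 days → 20 May 2024.
Expiry of referenced patent TU-90293:
  Base: filing + 19 years → 27 October 2017.
Terminal disclaimer: TU-285830 expires on the earlier of 20 May 2024 and 27 October 2017.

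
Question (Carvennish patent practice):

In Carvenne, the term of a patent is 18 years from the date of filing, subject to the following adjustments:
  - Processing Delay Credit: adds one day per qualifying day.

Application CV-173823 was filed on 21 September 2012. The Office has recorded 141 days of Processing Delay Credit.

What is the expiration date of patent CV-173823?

February 9, 2031

Base term: filing date + 18 years → 21 September 2030.
Processing Delay Credit: +141 days → 9 February 2031.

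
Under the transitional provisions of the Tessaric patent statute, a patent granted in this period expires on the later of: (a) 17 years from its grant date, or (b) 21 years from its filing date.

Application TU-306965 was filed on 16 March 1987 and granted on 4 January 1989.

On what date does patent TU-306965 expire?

2008-03-16

(a) grant + 17 years → 4 January 2006.
(b) filing + 21 years → 16 March 2008.
Later of the two: 16 March 2008.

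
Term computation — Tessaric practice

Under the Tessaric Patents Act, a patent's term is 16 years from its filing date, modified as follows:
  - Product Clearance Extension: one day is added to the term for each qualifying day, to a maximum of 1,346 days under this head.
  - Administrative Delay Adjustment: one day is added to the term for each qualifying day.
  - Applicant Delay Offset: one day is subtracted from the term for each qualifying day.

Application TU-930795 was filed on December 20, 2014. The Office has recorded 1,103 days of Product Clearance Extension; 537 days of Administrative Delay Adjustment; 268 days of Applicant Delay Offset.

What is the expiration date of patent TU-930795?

September 22, 2034

Base term: filing date + 16 years → 20 December 2030.
Product Clearance Extension: 1103 days (within the 1346-day cap) → +1103 days → 27 December 2033.
Administrative Delay Adjustment: +537 days → 17 June 2035.
Applicant Delay Offset: −268 days → 22 September 2034.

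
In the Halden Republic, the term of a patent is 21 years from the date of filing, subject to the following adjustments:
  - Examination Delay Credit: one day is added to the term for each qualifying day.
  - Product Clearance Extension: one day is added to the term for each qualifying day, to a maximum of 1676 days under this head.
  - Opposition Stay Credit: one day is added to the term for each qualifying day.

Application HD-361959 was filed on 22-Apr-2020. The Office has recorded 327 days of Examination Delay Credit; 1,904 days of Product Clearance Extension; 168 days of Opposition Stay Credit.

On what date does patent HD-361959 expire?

April 2, 2047

Base term: filing date + 21 years → 22 April 2041.
Examination Delay Credit: +327 days → 15 March 2042.
Product Clearance Extension: 1904 days claimed exceeds the 1676-day cap, so +1676 days → 16 October 2046.
Opposition Stay Credit: +168 days → 2 April 2047.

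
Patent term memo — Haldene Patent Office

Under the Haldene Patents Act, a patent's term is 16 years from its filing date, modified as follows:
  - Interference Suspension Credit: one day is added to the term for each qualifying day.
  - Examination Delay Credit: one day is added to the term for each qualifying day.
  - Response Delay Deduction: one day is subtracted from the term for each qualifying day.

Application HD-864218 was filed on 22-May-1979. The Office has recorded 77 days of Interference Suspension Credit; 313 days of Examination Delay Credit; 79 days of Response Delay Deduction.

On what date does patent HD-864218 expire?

March 28, 1996

Base term: filing date + 16 years → 22 May 1995.
Interference Suspension Credit: +77 days → 7 August 1995.
Examination Delay Credit: +313 days → 15 June 1996.
Response Delay Deduction: −79 days → 28 March 1996.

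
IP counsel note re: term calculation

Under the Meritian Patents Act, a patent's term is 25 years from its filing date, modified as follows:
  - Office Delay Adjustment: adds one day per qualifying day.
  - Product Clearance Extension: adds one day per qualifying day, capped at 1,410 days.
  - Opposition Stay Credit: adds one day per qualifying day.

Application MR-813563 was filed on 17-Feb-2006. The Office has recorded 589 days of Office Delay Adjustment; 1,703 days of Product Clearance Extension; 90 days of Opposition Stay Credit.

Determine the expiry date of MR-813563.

Base term: filing date + 25 years → 17 February 2031.
Office Delay Adjustment: +589 days → 28 September 2032.
Product Clearance Extension: 1703 days claimed exceeds the 1410-day cap, so +1410 days → 8 August 2036.
Opposition Stay Credit: +90 days → 6 November 2036.

2036-11-06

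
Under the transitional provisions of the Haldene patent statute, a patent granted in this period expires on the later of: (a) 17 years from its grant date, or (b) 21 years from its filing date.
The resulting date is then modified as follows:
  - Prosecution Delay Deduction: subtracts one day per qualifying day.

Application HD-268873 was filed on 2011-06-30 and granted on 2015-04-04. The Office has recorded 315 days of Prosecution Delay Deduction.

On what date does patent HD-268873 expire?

2031-08-20

(a) grant + 17 years → 4 April 2032.
(b) filing + 21 years → 30 June 2032.
Later of the two: 30 June 2032.
Prosecution Delay Deduction: −315 days → 20 August 2031.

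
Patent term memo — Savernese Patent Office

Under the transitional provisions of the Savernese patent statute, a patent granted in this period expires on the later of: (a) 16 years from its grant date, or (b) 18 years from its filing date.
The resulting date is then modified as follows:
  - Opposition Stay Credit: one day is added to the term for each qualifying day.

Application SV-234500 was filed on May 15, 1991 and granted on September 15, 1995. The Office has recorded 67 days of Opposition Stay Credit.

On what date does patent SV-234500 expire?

2011-11-21

(a) grant + 16 years → 15 September 2011.
(b) filing + 18 years → 15 May 2009.
Later of the two: 15 September 2011.
Opposition Stay Credit: +67 days → 21 November 2011.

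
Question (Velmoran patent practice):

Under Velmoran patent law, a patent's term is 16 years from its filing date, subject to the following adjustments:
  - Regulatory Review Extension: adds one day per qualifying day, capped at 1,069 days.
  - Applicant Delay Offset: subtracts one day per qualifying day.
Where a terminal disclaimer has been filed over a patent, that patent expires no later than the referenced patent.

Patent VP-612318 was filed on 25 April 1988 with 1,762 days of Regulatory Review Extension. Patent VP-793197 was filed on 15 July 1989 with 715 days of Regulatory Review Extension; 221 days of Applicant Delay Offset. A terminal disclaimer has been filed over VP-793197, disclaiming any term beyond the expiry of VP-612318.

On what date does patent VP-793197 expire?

2006-11-21

Natural term of VP-793197:
  Base: filing + 16 years → 15 July 2005.
  Regulatory Review Extension: 715 days (within the 1069-day cap) → +715 days → 30 June 2007.
  Applicant Delay Offset: −221 days → 21 November 2006.
Expiry of referenced patent VP-612318:
  Base: filing + 16 years → 25 April 2004.
  Regulatory Review Extension: 1762 days claimed exceeds the 1069-day cap, so +1069 days → 30 March 2007.
Terminal disclaimer: VP-793197 expires on the earlier of 21 November 2006 and 30 March 2007.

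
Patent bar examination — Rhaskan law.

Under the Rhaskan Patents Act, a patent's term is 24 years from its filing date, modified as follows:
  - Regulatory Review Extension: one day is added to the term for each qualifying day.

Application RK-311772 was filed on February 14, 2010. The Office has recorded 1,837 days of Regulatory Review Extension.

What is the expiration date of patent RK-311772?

Base term: filing date + 24 years → 14 February 2034.
Regulatory Review Extension: +1837 days → 25 February 2039.

February 25, 2039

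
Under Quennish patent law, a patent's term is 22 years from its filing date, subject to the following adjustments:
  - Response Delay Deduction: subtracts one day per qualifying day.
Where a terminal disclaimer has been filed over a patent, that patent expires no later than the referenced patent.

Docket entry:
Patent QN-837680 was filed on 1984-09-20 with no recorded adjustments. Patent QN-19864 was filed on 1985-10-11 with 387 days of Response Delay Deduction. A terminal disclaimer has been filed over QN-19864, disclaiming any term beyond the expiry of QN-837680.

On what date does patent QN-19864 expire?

2006-09-19

Natural term of QN-19864:
  Base: filing + 22 years → 11 October 2007.
  Response Delay Deduction: −387 days → 19 September 2006.
Expiry of referenced patent QN-837680:
  Base: filing + 22 years → 20 September 2006.
Terminal disclaimer: QN-19864 expires on the earlier of 19 September 2006 and 20 September 2006.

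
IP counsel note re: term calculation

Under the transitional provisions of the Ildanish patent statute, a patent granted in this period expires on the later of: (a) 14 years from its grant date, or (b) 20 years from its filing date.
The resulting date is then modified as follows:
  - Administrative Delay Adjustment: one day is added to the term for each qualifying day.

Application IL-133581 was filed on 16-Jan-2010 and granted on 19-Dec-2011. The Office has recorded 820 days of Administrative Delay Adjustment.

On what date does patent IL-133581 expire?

April 15, 2032

(a) grant + 14 years → 19 December 2025.
(b) filing + 20 years → 16 January 2030.
Later of the two: 16 January 2030.
Administrative Delay Adjustment: +820 days → 15 April 2032.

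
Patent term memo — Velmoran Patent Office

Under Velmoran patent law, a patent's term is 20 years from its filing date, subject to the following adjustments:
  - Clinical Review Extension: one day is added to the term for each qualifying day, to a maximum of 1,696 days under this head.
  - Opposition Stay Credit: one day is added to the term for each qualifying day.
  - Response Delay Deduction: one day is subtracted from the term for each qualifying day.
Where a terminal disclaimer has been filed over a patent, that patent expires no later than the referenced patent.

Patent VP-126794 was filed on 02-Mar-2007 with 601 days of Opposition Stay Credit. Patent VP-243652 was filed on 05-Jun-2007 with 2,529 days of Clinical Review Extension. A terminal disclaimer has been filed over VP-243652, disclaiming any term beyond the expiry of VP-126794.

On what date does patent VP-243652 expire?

2028-10-23

Natural term of VP-243652:
  Base: filing + 20 years → 5 June 2027.
  Clinical Review Extension: 2529 days claimed exceeds the 1696-day cap, so +1696 days → 26 January 2032.
Expiry of referenced patent VP-126794:
  Base: filing + 20 years → 2 March 2027.
  Opposition Stay Credit: +601 days → 23 October 2028.
Terminal disclaimer: VP-243652 expires on the earlier of 26 January 2032 and 23 October 2028.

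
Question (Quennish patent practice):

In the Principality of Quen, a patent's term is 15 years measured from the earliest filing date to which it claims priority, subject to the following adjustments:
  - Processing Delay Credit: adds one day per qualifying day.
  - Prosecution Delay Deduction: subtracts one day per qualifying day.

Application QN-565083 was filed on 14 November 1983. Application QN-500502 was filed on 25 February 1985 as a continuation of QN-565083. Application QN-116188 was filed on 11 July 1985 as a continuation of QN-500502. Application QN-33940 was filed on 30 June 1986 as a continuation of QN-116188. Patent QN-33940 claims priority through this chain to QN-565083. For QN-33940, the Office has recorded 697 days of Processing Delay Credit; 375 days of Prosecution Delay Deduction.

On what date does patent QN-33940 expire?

October 2, 1999

Earliest priority filing: 14 November 1983.
Base term: 14 November 1983 + 15 years → 14 November 1998.
Processing Delay Credit: +697 days → 11 October 2000.
Prosecution Delay Deduction: −375 days → 2 October 1999.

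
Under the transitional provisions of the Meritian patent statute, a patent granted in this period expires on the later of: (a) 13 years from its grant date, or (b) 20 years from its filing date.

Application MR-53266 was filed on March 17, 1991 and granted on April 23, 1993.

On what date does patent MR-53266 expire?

March 17, 2011

(a) grant + 13 years → 23 April 2006.
(b) filing + 20 years → 17 March 2011.
Later of the two: 17 March 2011.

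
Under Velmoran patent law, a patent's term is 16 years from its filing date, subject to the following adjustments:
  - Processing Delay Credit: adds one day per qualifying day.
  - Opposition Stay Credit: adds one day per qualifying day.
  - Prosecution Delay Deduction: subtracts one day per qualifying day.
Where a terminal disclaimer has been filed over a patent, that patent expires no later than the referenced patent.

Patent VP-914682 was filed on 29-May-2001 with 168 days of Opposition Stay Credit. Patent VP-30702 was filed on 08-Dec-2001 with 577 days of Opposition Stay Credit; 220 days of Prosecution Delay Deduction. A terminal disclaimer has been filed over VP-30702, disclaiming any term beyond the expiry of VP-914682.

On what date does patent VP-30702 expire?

2017-11-13

Natural term of VP-30702:
  Base: filing + 16 years → 8 December 2017.
  Opposition Stay Credit: +577 days → 8 July 2019.
  Prosecution Delay Deduction: −220 days → 30 November 2018.
Expiry of referenced patent VP-914682:
  Base: filing + 16 years → 29 May 2017.
  Opposition Stay Credit: +168 days → 13 November 2017.
Terminal disclaimer: VP-30702 expires on the earlier of 30 November 2018 and 13 November 2017.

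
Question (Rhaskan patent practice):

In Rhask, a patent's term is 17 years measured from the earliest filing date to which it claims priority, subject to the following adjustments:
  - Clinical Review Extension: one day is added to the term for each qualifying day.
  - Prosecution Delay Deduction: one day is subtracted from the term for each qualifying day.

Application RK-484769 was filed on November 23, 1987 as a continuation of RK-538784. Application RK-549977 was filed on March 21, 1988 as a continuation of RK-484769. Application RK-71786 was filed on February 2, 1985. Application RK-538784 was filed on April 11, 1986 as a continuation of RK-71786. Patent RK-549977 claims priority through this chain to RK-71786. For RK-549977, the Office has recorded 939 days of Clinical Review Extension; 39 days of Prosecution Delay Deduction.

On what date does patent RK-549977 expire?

2004-07-21

Earliest priority filing: 2 February 1985.
Base term: 2 February 1985 + 17 years → 2 February 2002.
Clinical Review Extension: +939 days → 29 August 2004.
Prosecution Delay Deduction: −39 days → 21 July 2004.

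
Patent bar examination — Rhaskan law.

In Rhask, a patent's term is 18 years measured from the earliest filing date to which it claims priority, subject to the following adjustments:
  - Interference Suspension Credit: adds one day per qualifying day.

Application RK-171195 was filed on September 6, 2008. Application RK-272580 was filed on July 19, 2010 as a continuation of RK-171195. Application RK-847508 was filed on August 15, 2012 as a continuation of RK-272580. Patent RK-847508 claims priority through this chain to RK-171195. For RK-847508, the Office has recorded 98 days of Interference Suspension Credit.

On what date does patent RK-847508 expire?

2026-12-13

Earliest priority filing: 6 September 2008.
Base term: 6 September 2008 + 18 years → 6 September 2026.
Interference Suspension Credit: +98 days → 13 December 2026.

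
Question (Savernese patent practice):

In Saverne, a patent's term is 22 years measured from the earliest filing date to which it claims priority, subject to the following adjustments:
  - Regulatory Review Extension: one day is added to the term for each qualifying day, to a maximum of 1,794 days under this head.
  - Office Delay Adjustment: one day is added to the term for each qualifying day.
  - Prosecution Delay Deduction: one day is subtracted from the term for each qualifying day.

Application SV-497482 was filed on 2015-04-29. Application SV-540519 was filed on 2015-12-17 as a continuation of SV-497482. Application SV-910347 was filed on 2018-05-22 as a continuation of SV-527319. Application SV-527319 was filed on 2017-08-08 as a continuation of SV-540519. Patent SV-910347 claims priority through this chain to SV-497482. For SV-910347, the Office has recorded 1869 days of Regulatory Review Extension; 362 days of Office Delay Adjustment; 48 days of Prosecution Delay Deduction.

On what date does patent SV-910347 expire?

Earliest priority filing: 29 April 2015.
Base term: 29 April 2015 + 22 years → 29 April 2037.
Regulatory Review Extension: 1869 days claimed exceeds the 1794-day cap, so +1794 days → 28 March 2042.
Office Delay Adjustment: +362 days → 25 March 2043.
Prosecution Delay Deduction: −48 days → 5 February 2043.

2043-02-05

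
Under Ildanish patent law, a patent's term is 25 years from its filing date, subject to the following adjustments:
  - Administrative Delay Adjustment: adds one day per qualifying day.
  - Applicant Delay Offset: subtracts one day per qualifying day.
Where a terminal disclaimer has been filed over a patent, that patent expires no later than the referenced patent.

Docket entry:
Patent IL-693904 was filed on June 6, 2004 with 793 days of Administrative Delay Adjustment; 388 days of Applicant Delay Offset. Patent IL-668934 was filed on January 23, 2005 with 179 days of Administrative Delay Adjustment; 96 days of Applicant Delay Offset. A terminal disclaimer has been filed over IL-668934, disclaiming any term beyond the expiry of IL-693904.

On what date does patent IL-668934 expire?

Natural term of IL-668934:
  Base: filing + 25 years → 23 January 2030.
  Administrative Delay Adjustment: +179 days → 21 July 2030.
  Applicant Delay Offset: −96 days → 16 April 2030.
Expiry of referenced patent IL-693904:
  Base: filing + 25 years → 6 June 2029.
  Administrative Delay Adjustment: +793 days → 8 August 2031.
  Applicant Delay Offset: −388 days → 16 July 2030.
Terminal disclaimer: IL-668934 expires on the earlier of 16 April 2030 and 16 July 2030.

2030-04-16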